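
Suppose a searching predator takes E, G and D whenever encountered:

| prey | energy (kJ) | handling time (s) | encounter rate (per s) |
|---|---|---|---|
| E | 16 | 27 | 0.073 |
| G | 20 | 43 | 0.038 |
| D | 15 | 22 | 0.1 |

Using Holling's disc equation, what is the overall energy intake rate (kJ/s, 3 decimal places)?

Energy encountered per unit search time: 0.073×16 + 0.038×20 + 0.1×15 = 3.428 kJ/s.
Handling time per unit search time: 0.073×27 + 0.038×43 + 0.1×22 = 5.805.
Rate = 3.428/(1 + 5.805) = 0.5037 kJ/s.

0.504 kJ/s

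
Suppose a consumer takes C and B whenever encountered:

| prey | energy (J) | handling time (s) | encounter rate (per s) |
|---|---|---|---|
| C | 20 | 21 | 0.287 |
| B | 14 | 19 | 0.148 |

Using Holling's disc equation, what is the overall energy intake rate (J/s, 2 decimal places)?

Energy encountered per unit search time: 0.287×20 + 0.148×14 = 7.812 J/s.
Handling time per unit search time: 0.287×21 + 0.148×19 = 8.839.
Rate = 7.812/(1 + 8.839) = 0.794 J/s.

0.79 J/s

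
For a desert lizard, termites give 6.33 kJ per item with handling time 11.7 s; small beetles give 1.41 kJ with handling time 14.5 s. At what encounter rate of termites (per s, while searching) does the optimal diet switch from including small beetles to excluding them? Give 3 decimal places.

Drop small beetles once their profitability E₂/h₂ falls below the rate achievable on termites alone: E₂/h₂ = λE₁/(1 + λh₁).
Solve for λ: λE₁h₂ = E₂(1 + λh₁) → λ(E₁h₂ − E₂h₁) = E₂ → λ = E₂/(E₁h₂ − E₂h₁).
λ = 1.41/(6.33×14.5 − 1.41×11.7) = 1.41/75.29 = 0.01873 per s.

0.019 per s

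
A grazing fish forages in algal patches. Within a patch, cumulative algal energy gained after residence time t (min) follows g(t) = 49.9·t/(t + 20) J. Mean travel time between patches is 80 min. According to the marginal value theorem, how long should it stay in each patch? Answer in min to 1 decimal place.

40.0 min

By the marginal value theorem, leave when the instantaneous gain rate g'(t) equals the habitat-wide average g(t)/(T + t).
g'(t) = 49.9·20/(t + 20)². Setting 49.9·20/(t+20)² = 49.9t/[(t+20)(80+t)] gives 20(80+t) = t(t+20), so t² = 20×80 = 1600.
t* = √1600 = 40 min.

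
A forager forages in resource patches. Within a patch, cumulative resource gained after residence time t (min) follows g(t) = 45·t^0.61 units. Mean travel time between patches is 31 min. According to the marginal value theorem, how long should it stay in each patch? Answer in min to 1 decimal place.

48.5 min

Optimal t* satisfies g'(t*) = g(t*)/(T + t*).
g'(t) = 0.61·45·t^-0.39. Setting 0.61·45·t^-0.39 = 45·t^0.61/(31+t) gives 0.61(31+t) = t, so 0.39·t = 0.61×31.
t* = 0.61×31/0.39 = 48.49 min.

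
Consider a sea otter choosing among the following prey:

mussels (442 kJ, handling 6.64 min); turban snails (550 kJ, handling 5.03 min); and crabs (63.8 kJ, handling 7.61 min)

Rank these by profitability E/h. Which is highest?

turban snails

Profitability E/h (kJ/min): mussels = 442/6.64 = 66.6, turban snails = 550/5.03 = 109, crabs = 63.8/7.61 = 8.38.
Ranked: turban snails > mussels > crabs.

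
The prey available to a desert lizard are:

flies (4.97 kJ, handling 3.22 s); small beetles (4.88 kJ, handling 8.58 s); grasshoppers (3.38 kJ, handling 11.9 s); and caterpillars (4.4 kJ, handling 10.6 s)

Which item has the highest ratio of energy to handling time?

flies

In descending order of E/h:
flies: 4.97/3.22 = 1.54 kJ/s
small beetles: 4.88/8.58 = 0.569 kJ/s
caterpillars: 4.4/10.6 = 0.415 kJ/s
grasshoppers: 3.38/11.9 = 0.284 kJ/s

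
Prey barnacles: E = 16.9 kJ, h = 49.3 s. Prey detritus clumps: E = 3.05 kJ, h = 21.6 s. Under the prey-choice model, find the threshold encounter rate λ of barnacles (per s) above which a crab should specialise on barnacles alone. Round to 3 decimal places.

0.014 per s

At the threshold, the rate on barnacles alone equals the profitability of detritus clumps: λ·16.9/(1 + λ·49.3) = 3.05/21.6 = 0.1412.
Rearranging, λ(16.9 − 0.1412×49.3) = 0.1412, so λ = 0.1412/9.939 = 0.01421 per s.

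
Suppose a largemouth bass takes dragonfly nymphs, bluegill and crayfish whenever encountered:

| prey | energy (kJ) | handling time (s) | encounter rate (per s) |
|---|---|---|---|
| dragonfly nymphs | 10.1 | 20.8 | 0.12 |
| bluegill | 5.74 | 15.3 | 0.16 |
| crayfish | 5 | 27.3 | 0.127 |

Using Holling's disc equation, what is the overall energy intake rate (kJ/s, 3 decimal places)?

Energy encountered per unit search time: 0.12×10.1 + 0.16×5.74 + 0.127×5 = 2.765 kJ/s.
Handling time per unit search time: 0.12×20.8 + 0.16×15.3 + 0.127×27.3 = 8.411.
Rate = 2.765/(1 + 8.411) = 0.2938 kJ/s.

0.294 kJ/s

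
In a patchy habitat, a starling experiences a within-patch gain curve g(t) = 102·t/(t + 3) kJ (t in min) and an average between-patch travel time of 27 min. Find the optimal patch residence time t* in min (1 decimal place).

9.0 min

Maximise g(t)/(T+t): set derivative to zero → g'(t)(T+t) = g(t).
g'(t) = 102·3/(t + 3)². Setting 102·3/(t+3)² = 102t/[(t+3)(27+t)] gives 3(27+t) = t(t+3), so t² = 3×27 = 81.
t* = √81 = 9 min.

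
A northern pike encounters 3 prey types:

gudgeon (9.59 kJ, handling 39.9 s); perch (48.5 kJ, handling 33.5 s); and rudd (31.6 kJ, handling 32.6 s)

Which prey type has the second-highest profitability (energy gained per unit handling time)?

Profitability E/h (kJ/s): gudgeon = 9.59/39.9 = 0.24, perch = 48.5/33.5 = 1.45, rudd = 31.6/32.6 = 0.969.
Ranked: perch > rudd > gudgeon.

rudd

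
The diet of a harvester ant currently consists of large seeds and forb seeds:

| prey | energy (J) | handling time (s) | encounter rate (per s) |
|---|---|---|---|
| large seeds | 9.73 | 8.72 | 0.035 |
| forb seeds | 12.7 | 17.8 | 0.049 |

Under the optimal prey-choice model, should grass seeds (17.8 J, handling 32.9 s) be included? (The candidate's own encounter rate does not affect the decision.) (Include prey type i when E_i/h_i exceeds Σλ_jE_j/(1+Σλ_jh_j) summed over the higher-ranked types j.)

On large seeds and forb seeds alone, R = ΣλE/(1+Σλh) = 0.9628/2.177 = 0.4422 J/s.
grass seeds: E/h = 17.8/32.9 = 0.541 J/s.
Since 0.541 > R, including grass seeds increases the long-run rate.

Yes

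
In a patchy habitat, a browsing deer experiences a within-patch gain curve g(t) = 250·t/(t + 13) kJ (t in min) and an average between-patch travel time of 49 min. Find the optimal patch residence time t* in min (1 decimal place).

Optimal t* satisfies g'(t*) = g(t*)/(T + t*).
g'(t) = 250·13/(t + 13)². Setting 250·13/(t+13)² = 250t/[(t+13)(49+t)] gives 13(49+t) = t(t+13), so t² = 13×49 = 637.
t* = √637 = 25.24 min.

25.2 min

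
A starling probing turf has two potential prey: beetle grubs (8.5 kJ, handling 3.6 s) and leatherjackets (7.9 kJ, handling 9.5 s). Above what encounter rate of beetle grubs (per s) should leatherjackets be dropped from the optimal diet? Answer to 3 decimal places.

Drop leatherjackets once their profitability E₂/h₂ falls below the rate achievable on beetle grubs alone: E₂/h₂ = λE₁/(1 + λh₁).
Solve for λ: λE₁h₂ = E₂(1 + λh₁) → λ(E₁h₂ − E₂h₁) = E₂ → λ = E₂/(E₁h₂ − E₂h₁).
λ = 7.9/(8.5×9.5 − 7.9×3.6) = 7.9/52.31 = 0.151 per s.

0.151 per s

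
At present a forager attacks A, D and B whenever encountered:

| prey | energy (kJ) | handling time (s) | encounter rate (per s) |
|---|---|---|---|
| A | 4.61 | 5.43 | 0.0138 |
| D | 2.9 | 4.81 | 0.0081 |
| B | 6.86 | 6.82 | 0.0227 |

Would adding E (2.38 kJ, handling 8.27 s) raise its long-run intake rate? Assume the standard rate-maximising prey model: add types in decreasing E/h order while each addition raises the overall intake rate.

Yes

Intake rate on the current diet: R = (0.0138×4.61 + 0.0081×2.9 + 0.0227×6.86) / (1 + 0.0138×5.43 + 0.0081×4.81 + 0.0227×6.82) = 0.2428/1.269 = 0.1914 kJ/s.
Profitability of E: 2.38/8.27 = 0.2878 kJ/s.
Since 0.2878 > R, including E increases the long-run rate.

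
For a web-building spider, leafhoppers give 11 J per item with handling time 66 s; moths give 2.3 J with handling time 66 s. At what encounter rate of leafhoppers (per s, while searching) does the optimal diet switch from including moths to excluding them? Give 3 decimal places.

0.004 per s

The zero-one rule: include moths iff E₂/h₂ > λE₁/(1+λh₁). Equality gives the switch point.
λE₁h₂ = E₂ + λE₂h₁ ⇒ λ = E₂/(E₁h₂ − E₂h₁) = 2.3/(726 − 151.8) = 0.004006 per s.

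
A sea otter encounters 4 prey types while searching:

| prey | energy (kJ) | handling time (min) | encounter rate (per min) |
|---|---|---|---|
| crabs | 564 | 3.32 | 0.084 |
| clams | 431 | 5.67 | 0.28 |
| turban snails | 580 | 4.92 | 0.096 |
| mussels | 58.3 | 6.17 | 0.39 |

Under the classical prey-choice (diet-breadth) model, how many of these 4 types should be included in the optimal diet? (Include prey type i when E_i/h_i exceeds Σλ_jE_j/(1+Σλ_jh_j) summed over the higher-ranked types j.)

Rank by E/h (kJ/min): crabs 170, turban snails 118, clams 76, mussels 9.45. Include each in turn until the next type's E/h falls below the running intake rate.
Rate on top 1: 37.04. turban snails: 118 > 37.04 → include.
Rate on top 2: 58.85. clams: 76 > 58.85 → include.
Rate on top 3: 67.01. mussels: 9.45 < 67.01 → exclude; stop.
Optimal diet: crabs, turban snails, clams — 3 of 4 types.

3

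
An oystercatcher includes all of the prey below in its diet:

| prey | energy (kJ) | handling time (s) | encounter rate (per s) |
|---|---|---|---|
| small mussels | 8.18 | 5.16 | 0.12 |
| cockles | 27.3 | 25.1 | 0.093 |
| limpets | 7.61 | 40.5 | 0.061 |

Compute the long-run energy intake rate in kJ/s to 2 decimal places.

0.62 kJ/s

R = Σλ_iE_i / (1 + Σλ_ih_i)
Numerator: 0.12×8.18 + 0.093×27.3 + 0.061×7.61 = 3.985
Denominator: 1 + 0.12×5.16 + 0.093×25.1 + 0.061×40.5 = 6.424
R = 3.985/6.424 = 0.6203 kJ/s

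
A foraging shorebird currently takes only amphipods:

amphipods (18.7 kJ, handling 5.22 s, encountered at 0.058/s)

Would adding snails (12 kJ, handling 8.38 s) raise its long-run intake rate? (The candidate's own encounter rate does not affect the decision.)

Yes

Current rate: (0.058×18.7)/(1 + 0.058×5.22) = 0.8325 kJ/s.
Profitability of snails: 12/8.38 = 1.432 kJ/s.
1.432 > 0.8325, so adding snails raises the average — include it.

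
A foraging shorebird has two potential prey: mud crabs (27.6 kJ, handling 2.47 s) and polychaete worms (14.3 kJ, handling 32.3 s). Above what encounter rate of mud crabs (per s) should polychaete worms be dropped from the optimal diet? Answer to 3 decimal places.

0.017 per s

The zero-one rule: include polychaete worms iff E₂/h₂ > λE₁/(1+λh₁). Equality gives the switch point.
λE₁h₂ = E₂ + λE₂h₁ ⇒ λ = E₂/(E₁h₂ − E₂h₁) = 14.3/(891.5 − 35.32) = 0.0167 per s.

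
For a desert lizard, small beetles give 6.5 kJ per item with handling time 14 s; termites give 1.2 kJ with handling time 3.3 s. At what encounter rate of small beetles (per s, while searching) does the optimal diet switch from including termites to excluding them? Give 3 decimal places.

The zero-one rule: include termites iff E₂/h₂ > λE₁/(1+λh₁). Equality gives the switch point.
λE₁h₂ = E₂ + λE₂h₁ ⇒ λ = E₂/(E₁h₂ − E₂h₁) = 1.2/(21.45 − 16.8) = 0.2581 per s.

0.258 per s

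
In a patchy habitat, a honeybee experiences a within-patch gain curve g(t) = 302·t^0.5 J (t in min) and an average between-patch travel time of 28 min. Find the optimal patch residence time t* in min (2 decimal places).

Maximise g(t)/(T+t): set derivative to zero → g'(t)(T+t) = g(t).
g'(t) = 0.5·302·t^-0.5. Setting 0.5·302·t^-0.5 = 302·t^0.5/(28+t) gives 0.5(28+t) = t, so 0.50·t = 0.5×28.
t* = 0.5×28/0.50 = 28 min.

28.00 min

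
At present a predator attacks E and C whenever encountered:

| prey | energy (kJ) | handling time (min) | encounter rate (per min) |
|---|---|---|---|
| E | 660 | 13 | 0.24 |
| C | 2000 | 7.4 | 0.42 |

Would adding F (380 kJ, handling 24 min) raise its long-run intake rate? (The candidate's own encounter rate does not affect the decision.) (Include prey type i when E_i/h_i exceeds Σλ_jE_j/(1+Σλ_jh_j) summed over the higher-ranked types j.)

Current rate: (0.24×660 + 0.42×2000)/(1 + 0.24×13 + 0.42×7.4) = 138.1 kJ/min.
Profitability of F: 380/24 = 15.83 kJ/min.
15.83 < 138.1, so adding F would lower the average — exclude it.

No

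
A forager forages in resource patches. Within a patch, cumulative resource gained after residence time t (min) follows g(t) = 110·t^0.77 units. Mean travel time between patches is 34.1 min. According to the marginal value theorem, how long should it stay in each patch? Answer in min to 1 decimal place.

114.2 min

Optimal t* satisfies g'(t*) = g(t*)/(T + t*).
g'(t) = 0.77·110·t^-0.23. Setting 0.77·110·t^-0.23 = 110·t^0.77/(34.1+t) gives 0.77(34.1+t) = t, so 0.23·t = 0.77×34.1.
t* = 0.77×34.1/0.23 = 114.2 min.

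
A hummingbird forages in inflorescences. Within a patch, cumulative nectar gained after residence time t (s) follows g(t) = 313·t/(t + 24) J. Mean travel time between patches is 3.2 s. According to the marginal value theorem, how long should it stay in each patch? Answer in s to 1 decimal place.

Optimal t* satisfies g'(t*) = g(t*)/(T + t*).
g'(t) = 313·24/(t + 24)². Setting 313·24/(t+24)² = 313t/[(t+24)(3.2+t)] gives 24(3.2+t) = t(t+24), so t² = 24×3.2 = 76.8.
t* = √76.8 = 8.764 s.

8.8 s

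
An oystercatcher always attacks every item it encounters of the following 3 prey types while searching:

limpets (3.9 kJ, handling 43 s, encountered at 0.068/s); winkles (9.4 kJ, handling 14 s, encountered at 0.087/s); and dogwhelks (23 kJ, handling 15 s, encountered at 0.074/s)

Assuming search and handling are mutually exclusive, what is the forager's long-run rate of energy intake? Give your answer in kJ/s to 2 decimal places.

0.45 kJ/s

R = Σλ_iE_i / (1 + Σλ_ih_i)
Numerator: 0.068×3.9 + 0.087×9.4 + 0.074×23 = 2.785
Denominator: 1 + 0.068×43 + 0.087×14 + 0.074×15 = 6.252
R = 2.785/6.252 = 0.4455 kJ/s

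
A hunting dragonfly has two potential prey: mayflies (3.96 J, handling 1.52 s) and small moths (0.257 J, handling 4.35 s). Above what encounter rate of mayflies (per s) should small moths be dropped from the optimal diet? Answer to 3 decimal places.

0.015 per s

At the threshold, the rate on mayflies alone equals the profitability of small moths: λ·3.96/(1 + λ·1.52) = 0.257/4.35 = 0.05908.
Rearranging, λ(3.96 − 0.05908×1.52) = 0.05908, so λ = 0.05908/3.87 = 0.01527 per s.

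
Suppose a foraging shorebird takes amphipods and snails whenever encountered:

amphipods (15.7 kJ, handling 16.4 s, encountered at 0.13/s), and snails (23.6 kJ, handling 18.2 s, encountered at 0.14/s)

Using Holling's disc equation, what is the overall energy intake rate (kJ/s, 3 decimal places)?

0.941 kJ/s

R = (0.13×15.7 + 0.14×23.6) / (1 + 0.13×16.4 + 0.14×18.2) = 5.345/5.68 = 0.941 kJ/s.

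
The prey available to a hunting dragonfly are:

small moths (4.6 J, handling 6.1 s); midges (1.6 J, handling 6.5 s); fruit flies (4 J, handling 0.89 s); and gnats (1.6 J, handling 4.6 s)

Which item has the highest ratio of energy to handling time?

Profitability E/h (J/s): small moths = 4.6/6.1 = 0.754, midges = 1.6/6.5 = 0.246, fruit flies = 4/0.89 = 4.49, gnats = 1.6/4.6 = 0.348.
Ranked: fruit flies > small moths > gnats > midges.

fruit flies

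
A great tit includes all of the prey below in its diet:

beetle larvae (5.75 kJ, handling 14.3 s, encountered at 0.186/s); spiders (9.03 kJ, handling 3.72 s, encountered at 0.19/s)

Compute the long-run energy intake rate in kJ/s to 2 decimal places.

R = Σλ_iE_i / (1 + Σλ_ih_i)
Numerator: 0.186×5.75 + 0.19×9.03 = 2.785
Denominator: 1 + 0.186×14.3 + 0.19×3.72 = 4.367
R = 2.785/4.367 = 0.6378 kJ/s

0.64 kJ/s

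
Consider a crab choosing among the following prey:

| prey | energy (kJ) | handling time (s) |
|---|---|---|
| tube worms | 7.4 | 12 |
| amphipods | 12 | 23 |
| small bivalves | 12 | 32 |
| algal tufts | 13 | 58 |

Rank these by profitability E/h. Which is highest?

tube worms

Profitability E/h (kJ/s): tube worms = 7.4/12 = 0.617, amphipods = 12/23 = 0.522, small bivalves = 12/32 = 0.375, algal tufts = 13/58 = 0.224.
Ranked: tube worms > amphipods > small bivalves > algal tufts.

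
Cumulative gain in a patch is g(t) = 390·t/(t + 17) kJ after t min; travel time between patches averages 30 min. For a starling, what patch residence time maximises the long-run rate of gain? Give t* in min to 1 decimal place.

22.6 min

By the marginal value theorem, leave when the instantaneous gain rate g'(t) equals the habitat-wide average g(t)/(T + t).
g'(t) = 390·17/(t + 17)². Setting 390·17/(t+17)² = 390t/[(t+17)(30+t)] gives 17(30+t) = t(t+17), so t² = 17×30 = 510.
t* = √510 = 22.58 min.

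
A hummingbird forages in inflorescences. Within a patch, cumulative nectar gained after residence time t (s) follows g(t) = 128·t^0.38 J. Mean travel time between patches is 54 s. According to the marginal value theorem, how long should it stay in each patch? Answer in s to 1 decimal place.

33.1 s

By the marginal value theorem, leave when the instantaneous gain rate g'(t) equals the habitat-wide average g(t)/(T + t).
g'(t) = 0.38·128·t^-0.62. Setting 0.38·128·t^-0.62 = 128·t^0.38/(54+t) gives 0.38(54+t) = t, so 0.62·t = 0.38×54.
t* = 0.38×54/0.62 = 33.1 s.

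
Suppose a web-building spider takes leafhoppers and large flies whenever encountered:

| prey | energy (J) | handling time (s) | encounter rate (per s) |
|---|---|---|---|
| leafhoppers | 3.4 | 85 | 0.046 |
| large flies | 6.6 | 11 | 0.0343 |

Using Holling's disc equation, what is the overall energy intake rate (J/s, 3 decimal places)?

Energy encountered per unit search time: 0.046×3.4 + 0.0343×6.6 = 0.3828 J/s.
Handling time per unit search time: 0.046×85 + 0.0343×11 = 4.287.
Rate = 0.3828/(1 + 4.287) = 0.0724 J/s.

0.072 J/s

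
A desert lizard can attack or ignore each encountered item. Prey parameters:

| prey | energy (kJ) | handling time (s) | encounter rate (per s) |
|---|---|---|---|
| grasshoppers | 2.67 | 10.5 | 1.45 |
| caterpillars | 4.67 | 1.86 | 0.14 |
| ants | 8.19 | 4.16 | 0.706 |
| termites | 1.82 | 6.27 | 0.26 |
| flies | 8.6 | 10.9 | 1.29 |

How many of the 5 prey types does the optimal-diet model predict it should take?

Rank by E/h (kJ/s): caterpillars 2.51, ants 1.97, flies 0.789, termites 0.29, grasshoppers 0.254. Include each in turn until the next type's E/h falls below the running intake rate.
Rate on top 1: 0.5187. ants: 1.97 > 0.5187 → include.
Rate on top 2: 1.533. flies: 0.789 < 1.533 → exclude; stop.
Optimal diet: caterpillars, ants — 2 of 5 types.

2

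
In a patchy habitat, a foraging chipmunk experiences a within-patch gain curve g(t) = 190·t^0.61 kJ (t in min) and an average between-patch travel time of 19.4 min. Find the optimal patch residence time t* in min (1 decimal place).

Maximise g(t)/(T+t): set derivative to zero → g'(t)(T+t) = g(t).
g'(t) = 0.61·190·t^-0.39. Setting 0.61·190·t^-0.39 = 190·t^0.61/(19.4+t) gives 0.61(19.4+t) = t, so 0.39·t = 0.61×19.4.
t* = 0.61×19.4/0.39 = 30.34 min.

30.3 min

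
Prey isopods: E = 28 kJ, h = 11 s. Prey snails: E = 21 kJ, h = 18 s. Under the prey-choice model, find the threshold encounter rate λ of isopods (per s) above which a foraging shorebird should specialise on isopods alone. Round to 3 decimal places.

The zero-one rule: include snails iff E₂/h₂ > λE₁/(1+λh₁). Equality gives the switch point.
λE₁h₂ = E₂ + λE₂h₁ ⇒ λ = E₂/(E₁h₂ − E₂h₁) = 21/(504 − 231) = 0.07692 per s.

0.077 per s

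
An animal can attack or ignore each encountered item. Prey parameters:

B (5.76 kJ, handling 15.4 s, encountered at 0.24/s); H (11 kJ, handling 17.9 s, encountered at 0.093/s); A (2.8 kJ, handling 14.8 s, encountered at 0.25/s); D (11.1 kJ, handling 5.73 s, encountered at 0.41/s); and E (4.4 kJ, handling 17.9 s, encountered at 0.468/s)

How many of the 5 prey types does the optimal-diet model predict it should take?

Profitabilities (E/h, kJ/s): D 1.94, H 0.615, B 0.374, E 0.246, A 0.189. Add prey in this order while the next type's profitability exceeds the intake rate on those already taken.
Rate on top 1: 1.359. H: 0.615 < 1.359 → exclude; stop.
Optimal diet: D — 1 of 5 types.

1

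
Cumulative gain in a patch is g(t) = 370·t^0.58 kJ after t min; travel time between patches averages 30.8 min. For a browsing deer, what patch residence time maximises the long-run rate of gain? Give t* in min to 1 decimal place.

42.5 min

Maximise g(t)/(T+t): set derivative to zero → g'(t)(T+t) = g(t).
g'(t) = 0.58·370·t^-0.42. Setting 0.58·370·t^-0.42 = 370·t^0.58/(30.8+t) gives 0.58(30.8+t) = t, so 0.42·t = 0.58×30.8.
t* = 0.58×30.8/0.42 = 42.53 min.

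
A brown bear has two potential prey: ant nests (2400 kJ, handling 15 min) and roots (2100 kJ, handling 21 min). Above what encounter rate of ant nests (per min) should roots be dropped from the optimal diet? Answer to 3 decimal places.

Drop roots once their profitability E₂/h₂ falls below the rate achievable on ant nests alone: E₂/h₂ = λE₁/(1 + λh₁).
Solve for λ: λE₁h₂ = E₂(1 + λh₁) → λ(E₁h₂ − E₂h₁) = E₂ → λ = E₂/(E₁h₂ − E₂h₁).
λ = 2100/(2400×21 − 2100×15) = 2100/1.89e+04 = 0.1111 per min.

0.111 per min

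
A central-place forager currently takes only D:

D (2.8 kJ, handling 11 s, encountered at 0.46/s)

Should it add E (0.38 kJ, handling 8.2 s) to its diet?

No

Current rate: (0.46×2.8)/(1 + 0.46×11) = 0.2125 kJ/s.
E: E/h = 0.38/8.2 = 0.04634 kJ/s.
0.04634 < 0.2125, so adding E would lower the average — exclude it.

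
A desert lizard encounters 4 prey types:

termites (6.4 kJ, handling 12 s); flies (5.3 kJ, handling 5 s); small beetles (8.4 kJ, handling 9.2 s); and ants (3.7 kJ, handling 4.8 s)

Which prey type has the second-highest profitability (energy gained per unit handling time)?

small beetles

In descending order of E/h:
flies: 5.3/5 = 1.06 kJ/s
small beetles: 8.4/9.2 = 0.913 kJ/s
ants: 3.7/4.8 = 0.771 kJ/s
termites: 6.4/12 = 0.533 kJ/s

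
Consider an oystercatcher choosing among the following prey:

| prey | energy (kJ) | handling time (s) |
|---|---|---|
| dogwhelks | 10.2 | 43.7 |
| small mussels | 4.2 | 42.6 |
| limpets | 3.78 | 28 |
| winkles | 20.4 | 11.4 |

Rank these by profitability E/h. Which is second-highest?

dogwhelks

In descending order of E/h:
winkles: 20.4/11.4 = 1.79 kJ/s
dogwhelks: 10.2/43.7 = 0.233 kJ/s
limpets: 3.78/28 = 0.135 kJ/s
small mussels: 4.2/42.6 = 0.0986 kJ/s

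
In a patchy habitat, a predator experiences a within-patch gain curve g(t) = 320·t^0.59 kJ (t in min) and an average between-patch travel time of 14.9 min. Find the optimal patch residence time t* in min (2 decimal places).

21.44 min

Maximise g(t)/(T+t): set derivative to zero → g'(t)(T+t) = g(t).
g'(t) = 0.59·320·t^-0.41. Setting 0.59·320·t^-0.41 = 320·t^0.59/(14.9+t) gives 0.59(14.9+t) = t, so 0.41·t = 0.59×14.9.
t* = 0.59×14.9/0.41 = 21.44 min.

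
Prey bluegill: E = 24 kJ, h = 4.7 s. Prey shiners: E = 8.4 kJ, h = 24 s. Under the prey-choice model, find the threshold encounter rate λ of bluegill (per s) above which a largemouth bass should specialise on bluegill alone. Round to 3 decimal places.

Drop shiners once their profitability E₂/h₂ falls below the rate achievable on bluegill alone: E₂/h₂ = λE₁/(1 + λh₁).
Solve for λ: λE₁h₂ = E₂(1 + λh₁) → λ(E₁h₂ − E₂h₁) = E₂ → λ = E₂/(E₁h₂ − E₂h₁).
λ = 8.4/(24×24 − 8.4×4.7) = 8.4/536.5 = 0.01566 per s.

0.016 per s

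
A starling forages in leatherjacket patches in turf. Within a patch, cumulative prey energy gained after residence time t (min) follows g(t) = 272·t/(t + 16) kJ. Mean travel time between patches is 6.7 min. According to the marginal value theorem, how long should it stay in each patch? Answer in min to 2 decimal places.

10.35 min

Optimal t* satisfies g'(t*) = g(t*)/(T + t*).
g'(t) = 272·16/(t + 16)². Setting 272·16/(t+16)² = 272t/[(t+16)(6.7+t)] gives 16(6.7+t) = t(t+16), so t² = 16×6.7 = 107.2.
t* = √107.2 = 10.35 min.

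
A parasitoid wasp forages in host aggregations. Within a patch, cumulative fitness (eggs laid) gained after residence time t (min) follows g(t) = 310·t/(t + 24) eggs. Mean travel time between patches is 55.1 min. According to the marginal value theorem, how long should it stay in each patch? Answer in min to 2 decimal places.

36.36 min

Maximise g(t)/(T+t): set derivative to zero → g'(t)(T+t) = g(t).
g'(t) = 310·24/(t + 24)². Setting 310·24/(t+24)² = 310t/[(t+24)(55.1+t)] gives 24(55.1+t) = t(t+24), so t² = 24×55.1 = 1322.
t* = √1322 = 36.36 min.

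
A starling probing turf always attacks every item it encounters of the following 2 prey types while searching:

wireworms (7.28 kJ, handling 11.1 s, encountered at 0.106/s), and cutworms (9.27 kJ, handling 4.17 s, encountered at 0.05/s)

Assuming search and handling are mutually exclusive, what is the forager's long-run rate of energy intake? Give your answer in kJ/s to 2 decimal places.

Energy encountered per unit search time: 0.106×7.28 + 0.05×9.27 = 1.235 kJ/s.
Handling time per unit search time: 0.106×11.1 + 0.05×4.17 = 1.385.
Rate = 1.235/(1 + 1.385) = 0.5179 kJ/s.

0.52 kJ/s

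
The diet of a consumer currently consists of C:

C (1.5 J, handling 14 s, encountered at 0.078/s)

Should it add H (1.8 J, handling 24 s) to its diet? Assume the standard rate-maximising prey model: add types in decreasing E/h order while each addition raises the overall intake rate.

Yes

Intake rate on the current diet: R = (0.078×1.5) / (1 + 0.078×14) = 0.117/2.092 = 0.05593 J/s.
Profitability of H: 1.8/24 = 0.075 J/s.
Since 0.075 > R, including H increases the long-run rate.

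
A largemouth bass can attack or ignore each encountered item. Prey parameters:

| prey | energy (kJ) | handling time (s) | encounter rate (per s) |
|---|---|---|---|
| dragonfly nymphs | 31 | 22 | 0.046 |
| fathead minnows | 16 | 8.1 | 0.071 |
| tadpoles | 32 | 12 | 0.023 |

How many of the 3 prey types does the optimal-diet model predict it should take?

Profitabilities (E/h, kJ/s): tadpoles 2.67, fathead minnows 1.98, dragonfly nymphs 1.41. Add prey in this order while the next type's profitability exceeds the intake rate on those already taken.
Rate on top 1: 0.5768. fathead minnows: 1.98 > 0.5768 → include.
Rate on top 2: 1.011. dragonfly nymphs: 1.41 > 1.011 → include.
Optimal diet: tadpoles, fathead minnows, dragonfly nymphs — 3 of 3 types.

3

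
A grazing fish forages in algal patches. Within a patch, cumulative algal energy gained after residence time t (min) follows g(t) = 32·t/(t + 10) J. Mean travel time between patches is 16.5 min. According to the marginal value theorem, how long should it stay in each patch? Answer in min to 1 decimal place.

Maximise g(t)/(T+t): set derivative to zero → g'(t)(T+t) = g(t).
g'(t) = 32·10/(t + 10)². Setting 32·10/(t+10)² = 32t/[(t+10)(16.5+t)] gives 10(16.5+t) = t(t+10), so t² = 10×16.5 = 165.
t* = √165 = 12.85 min.

12.8 min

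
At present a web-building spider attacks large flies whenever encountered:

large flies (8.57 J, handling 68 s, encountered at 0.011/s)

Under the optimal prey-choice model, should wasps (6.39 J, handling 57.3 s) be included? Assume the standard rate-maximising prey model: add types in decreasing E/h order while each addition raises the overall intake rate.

Yes

On large flies alone, R = ΣλE/(1+Σλh) = 0.09427/1.748 = 0.05393 J/s.
Profitability of wasps: 6.39/57.3 = 0.1115 J/s.
0.1115 > 0.05393, so adding wasps raises the average — include it.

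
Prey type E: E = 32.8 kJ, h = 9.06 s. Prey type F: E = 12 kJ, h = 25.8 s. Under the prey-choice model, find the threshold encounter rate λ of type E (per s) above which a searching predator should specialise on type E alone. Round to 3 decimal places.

At the threshold, the rate on type E alone equals the profitability of type F: λ·32.8/(1 + λ·9.06) = 12/25.8 = 0.4651.
Rearranging, λ(32.8 − 0.4651×9.06) = 0.4651, so λ = 0.4651/28.59 = 0.01627 per s.

0.016 per s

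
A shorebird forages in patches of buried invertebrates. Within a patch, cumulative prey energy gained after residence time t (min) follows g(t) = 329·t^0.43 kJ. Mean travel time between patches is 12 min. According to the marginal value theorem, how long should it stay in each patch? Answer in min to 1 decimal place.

By the marginal value theorem, leave when the instantaneous gain rate g'(t) equals the habitat-wide average g(t)/(T + t).
g'(t) = 0.43·329·t^-0.57. Setting 0.43·329·t^-0.57 = 329·t^0.43/(12+t) gives 0.43(12+t) = t, so 0.57·t = 0.43×12.
t* = 0.43×12/0.57 = 9.053 min.

9.1 min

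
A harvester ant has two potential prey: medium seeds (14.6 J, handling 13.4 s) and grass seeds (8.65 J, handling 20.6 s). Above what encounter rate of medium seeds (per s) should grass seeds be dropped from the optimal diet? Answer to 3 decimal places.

0.047 per s

The zero-one rule: include grass seeds iff E₂/h₂ > λE₁/(1+λh₁). Equality gives the switch point.
λE₁h₂ = E₂ + λE₂h₁ ⇒ λ = E₂/(E₁h₂ − E₂h₁) = 8.65/(300.8 − 115.9) = 0.04679 per s.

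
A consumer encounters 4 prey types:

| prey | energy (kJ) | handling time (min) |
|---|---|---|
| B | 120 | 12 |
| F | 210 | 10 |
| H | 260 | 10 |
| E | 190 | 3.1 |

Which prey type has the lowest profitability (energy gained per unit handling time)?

B

Profitability E/h (kJ/min): B = 120/12 = 10, F = 210/10 = 21, H = 260/10 = 26, E = 190/3.1 = 61.3.
Ranked: E > H > F > B.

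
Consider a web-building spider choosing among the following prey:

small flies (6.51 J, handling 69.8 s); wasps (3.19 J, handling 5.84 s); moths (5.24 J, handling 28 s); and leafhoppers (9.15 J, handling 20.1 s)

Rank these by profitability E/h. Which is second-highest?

leafhoppers

In descending order of E/h:
wasps: 3.19/5.84 = 0.546 J/s
leafhoppers: 9.15/20.1 = 0.455 J/s
moths: 5.24/28 = 0.187 J/s
small flies: 6.51/69.8 = 0.0933 J/s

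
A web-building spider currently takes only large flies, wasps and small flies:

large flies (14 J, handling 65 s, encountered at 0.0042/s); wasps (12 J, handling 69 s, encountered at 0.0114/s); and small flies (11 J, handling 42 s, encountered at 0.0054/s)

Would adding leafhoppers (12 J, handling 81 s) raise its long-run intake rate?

Current rate: (0.0042×14 + 0.0114×12 + 0.0054×11)/(1 + 0.0042×65 + 0.0114×69 + 0.0054×42) = 0.1115 J/s.
leafhoppers: E/h = 12/81 = 0.1481 J/s.
0.1481 > 0.1115, so adding leafhoppers raises the average — include it.

Yes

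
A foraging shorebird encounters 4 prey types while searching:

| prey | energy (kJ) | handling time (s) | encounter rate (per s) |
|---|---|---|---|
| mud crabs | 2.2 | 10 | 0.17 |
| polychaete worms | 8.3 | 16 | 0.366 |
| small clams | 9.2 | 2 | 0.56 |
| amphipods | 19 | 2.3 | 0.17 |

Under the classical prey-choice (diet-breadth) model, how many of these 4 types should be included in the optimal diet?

2

E/h in descending order: amphipods 8.26, small clams 4.6, polychaete worms 0.519, mud crabs 0.22 kJ/s. The optimal diet is the largest prefix of this list for which every included type satisfies E_i/h_i > R on the types above it.
Rate on top 1: 2.322. small clams: 4.6 > 2.322 → include.
Rate on top 2: 3.338. polychaete worms: 0.519 < 3.338 → exclude; stop.
Optimal diet: amphipods, small clams — 2 of 4 types.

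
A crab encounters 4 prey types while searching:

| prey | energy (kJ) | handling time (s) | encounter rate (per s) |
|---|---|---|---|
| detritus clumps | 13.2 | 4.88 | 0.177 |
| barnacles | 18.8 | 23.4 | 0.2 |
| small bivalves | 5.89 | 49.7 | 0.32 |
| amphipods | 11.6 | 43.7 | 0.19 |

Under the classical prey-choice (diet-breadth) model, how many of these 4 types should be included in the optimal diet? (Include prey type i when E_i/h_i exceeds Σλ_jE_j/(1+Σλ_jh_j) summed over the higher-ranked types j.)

1

Rank by E/h (kJ/s): detritus clumps 2.7, barnacles 0.803, amphipods 0.265, small bivalves 0.119. Include each in turn until the next type's E/h falls below the running intake rate.
Rate on top 1: 1.254. barnacles: 0.803 < 1.254 → exclude; stop.
Optimal diet: detritus clumps — 1 of 4 types.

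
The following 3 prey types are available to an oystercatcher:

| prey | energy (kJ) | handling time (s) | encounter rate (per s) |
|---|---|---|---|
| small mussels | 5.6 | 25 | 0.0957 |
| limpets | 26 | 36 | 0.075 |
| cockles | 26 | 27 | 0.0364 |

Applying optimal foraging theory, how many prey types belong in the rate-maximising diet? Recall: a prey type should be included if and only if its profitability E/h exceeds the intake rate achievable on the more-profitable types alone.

2

E/h in descending order: cockles 0.963, limpets 0.722, small mussels 0.224 kJ/s. The optimal diet is the largest prefix of this list for which every included type satisfies E_i/h_i > R on the types above it.
Rate on top 1: 0.4773. limpets: 0.722 > 0.4773 → include.
Rate on top 2: 0.6185. small mussels: 0.224 < 0.6185 → exclude; stop.
Optimal diet: cockles, limpets — 2 of 3 types.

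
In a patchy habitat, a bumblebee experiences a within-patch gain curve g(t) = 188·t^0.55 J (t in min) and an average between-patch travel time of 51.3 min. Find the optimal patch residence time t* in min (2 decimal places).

By the marginal value theorem, leave when the instantaneous gain rate g'(t) equals the habitat-wide average g(t)/(T + t).
g'(t) = 0.55·188·t^-0.45. Setting 0.55·188·t^-0.45 = 188·t^0.55/(51.3+t) gives 0.55(51.3+t) = t, so 0.45·t = 0.55×51.3.
t* = 0.55×51.3/0.45 = 62.7 min.

62.70 min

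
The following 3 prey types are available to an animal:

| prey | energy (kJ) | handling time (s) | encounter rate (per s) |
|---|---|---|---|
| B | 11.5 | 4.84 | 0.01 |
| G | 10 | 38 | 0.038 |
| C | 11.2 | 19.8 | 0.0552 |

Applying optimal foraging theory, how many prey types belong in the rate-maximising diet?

E/h in descending order: B 2.38, C 0.566, G 0.263 kJ/s. The optimal diet is the largest prefix of this list for which every included type satisfies E_i/h_i > R on the types above it.
Rate on top 1: 0.1097. C: 0.566 > 0.1097 → include.
Rate on top 2: 0.3424. G: 0.263 < 0.3424 → exclude; stop.
Optimal diet: B, C — 2 of 3 types.

2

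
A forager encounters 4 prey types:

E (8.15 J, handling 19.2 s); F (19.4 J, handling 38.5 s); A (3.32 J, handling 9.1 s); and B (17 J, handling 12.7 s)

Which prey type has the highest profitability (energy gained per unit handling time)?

B

Profitability E/h (J/s): E = 8.15/19.2 = 0.424, F = 19.4/38.5 = 0.504, A = 3.32/9.1 = 0.365, B = 17/12.7 = 1.34.
Ranked: B > F > E > A.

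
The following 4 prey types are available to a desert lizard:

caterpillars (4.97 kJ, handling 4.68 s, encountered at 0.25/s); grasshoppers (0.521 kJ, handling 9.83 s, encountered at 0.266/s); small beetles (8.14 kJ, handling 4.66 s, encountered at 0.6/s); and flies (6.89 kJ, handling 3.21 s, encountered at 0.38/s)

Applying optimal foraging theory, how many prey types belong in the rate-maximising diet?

E/h in descending order: flies 2.15, small beetles 1.75, caterpillars 1.06, grasshoppers 0.053 kJ/s. The optimal diet is the largest prefix of this list for which every included type satisfies E_i/h_i > R on the types above it.
Rate on top 1: 1.179. small beetles: 1.75 > 1.179 → include.
Rate on top 2: 1.496. caterpillars: 1.06 < 1.496 → exclude; stop.
Optimal diet: flies, small beetles — 2 of 4 types.

2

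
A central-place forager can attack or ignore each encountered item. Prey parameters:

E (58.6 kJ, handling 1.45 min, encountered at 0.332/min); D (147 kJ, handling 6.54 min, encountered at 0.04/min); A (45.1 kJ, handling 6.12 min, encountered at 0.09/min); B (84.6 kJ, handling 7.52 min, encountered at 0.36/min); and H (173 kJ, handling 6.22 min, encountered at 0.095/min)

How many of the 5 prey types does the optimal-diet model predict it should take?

3

Profitabilities (E/h, kJ/min): E 40.4, H 27.8, D 22.5, B 11.2, A 7.37. Add prey in this order while the next type's profitability exceeds the intake rate on those already taken.
Rate on top 1: 13.13. H: 27.8 > 13.13 → include.
Rate on top 2: 17.32. D: 22.5 > 17.32 → include.
Rate on top 3: 17.9. B: 11.2 < 17.9 → exclude; stop.
Optimal diet: E, H, D — 3 of 5 types.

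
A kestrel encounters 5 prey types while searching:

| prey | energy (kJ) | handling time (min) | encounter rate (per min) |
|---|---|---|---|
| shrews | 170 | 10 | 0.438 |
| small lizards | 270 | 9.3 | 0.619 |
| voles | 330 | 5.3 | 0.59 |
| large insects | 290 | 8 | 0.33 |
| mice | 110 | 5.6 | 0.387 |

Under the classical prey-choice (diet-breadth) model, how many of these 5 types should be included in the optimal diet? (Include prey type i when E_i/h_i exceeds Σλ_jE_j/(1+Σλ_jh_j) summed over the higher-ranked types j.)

Rank by E/h (kJ/min): voles 62.3, large insects 36.2, small lizards 29, mice 19.6, shrews 17. Include each in turn until the next type's E/h falls below the running intake rate.
Rate on top 1: 47.18. large insects: 36.2 < 47.18 → exclude; stop.
Optimal diet: voles — 1 of 5 types.

1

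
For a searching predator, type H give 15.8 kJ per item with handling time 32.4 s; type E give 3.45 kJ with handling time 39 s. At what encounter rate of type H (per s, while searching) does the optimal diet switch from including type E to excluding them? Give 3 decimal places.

0.007 per s

At the threshold, the rate on type H alone equals the profitability of type E: λ·15.8/(1 + λ·32.4) = 3.45/39 = 0.08846.
Rearranging, λ(15.8 − 0.08846×32.4) = 0.08846, so λ = 0.08846/12.93 = 0.00684 per s.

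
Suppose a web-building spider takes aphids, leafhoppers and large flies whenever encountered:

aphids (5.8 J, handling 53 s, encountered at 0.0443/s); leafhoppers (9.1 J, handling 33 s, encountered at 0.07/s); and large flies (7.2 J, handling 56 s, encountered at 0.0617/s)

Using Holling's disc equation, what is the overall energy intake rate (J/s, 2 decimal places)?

0.15 J/s

Energy encountered per unit search time: 0.0443×5.8 + 0.07×9.1 + 0.0617×7.2 = 1.338 J/s.
Handling time per unit search time: 0.0443×53 + 0.07×33 + 0.0617×56 = 8.113.
Rate = 1.338/(1 + 8.113) = 0.1468 J/s.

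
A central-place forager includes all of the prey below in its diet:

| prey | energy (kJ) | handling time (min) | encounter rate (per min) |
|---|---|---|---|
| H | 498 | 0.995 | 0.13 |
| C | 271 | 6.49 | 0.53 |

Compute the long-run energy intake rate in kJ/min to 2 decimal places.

Energy encountered per unit search time: 0.13×498 + 0.53×271 = 208.4 kJ/min.
Handling time per unit search time: 0.13×0.995 + 0.53×6.49 = 3.569.
Rate = 208.4/(1 + 3.569) = 45.6 kJ/min.

45.60 kJ/min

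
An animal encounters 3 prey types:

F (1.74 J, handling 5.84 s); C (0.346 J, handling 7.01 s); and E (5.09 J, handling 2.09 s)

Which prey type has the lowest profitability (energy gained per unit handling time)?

Profitability E/h (J/s): F = 1.74/5.84 = 0.298, C = 0.346/7.01 = 0.0494, E = 5.09/2.09 = 2.44.
Ranked: E > F > C.

C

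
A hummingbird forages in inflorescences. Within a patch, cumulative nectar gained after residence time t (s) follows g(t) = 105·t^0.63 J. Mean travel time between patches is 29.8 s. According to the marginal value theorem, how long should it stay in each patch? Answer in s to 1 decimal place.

50.7 s

Optimal t* satisfies g'(t*) = g(t*)/(T + t*).
g'(t) = 0.63·105·t^-0.37. Setting 0.63·105·t^-0.37 = 105·t^0.63/(29.8+t) gives 0.63(29.8+t) = t, so 0.37·t = 0.63×29.8.
t* = 0.63×29.8/0.37 = 50.74 s.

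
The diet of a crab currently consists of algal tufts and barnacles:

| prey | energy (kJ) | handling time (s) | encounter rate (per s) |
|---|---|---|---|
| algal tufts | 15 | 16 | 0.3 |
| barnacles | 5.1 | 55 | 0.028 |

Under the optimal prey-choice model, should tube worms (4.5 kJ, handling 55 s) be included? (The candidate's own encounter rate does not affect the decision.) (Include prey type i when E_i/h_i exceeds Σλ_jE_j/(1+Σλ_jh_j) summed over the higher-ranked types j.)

Intake rate on the current diet: R = (0.3×15 + 0.028×5.1) / (1 + 0.3×16 + 0.028×55) = 4.643/7.34 = 0.6325 kJ/s.
tube worms: E/h = 4.5/55 = 0.08182 kJ/s.
Since 0.08182 < R, time spent handling tube worms is better spent searching.

No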